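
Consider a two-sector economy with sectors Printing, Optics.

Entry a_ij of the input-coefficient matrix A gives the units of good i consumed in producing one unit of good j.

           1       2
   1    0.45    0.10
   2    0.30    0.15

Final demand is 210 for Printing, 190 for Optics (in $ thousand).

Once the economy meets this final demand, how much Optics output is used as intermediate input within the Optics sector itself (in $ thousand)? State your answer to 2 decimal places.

I − A =
  [   0.55    -0.10]
  [  -0.30     0.85]
det(I−A) = (0.55)(0.85) − (-0.10)(-0.30) = 0.4375
adj(I−A) = [[0.85, 0.10], [0.30, 0.55]]
(I − A)⁻¹ = adj(I−A) / det(I−A) ≈
  [   1.9429     0.2286]
  [   0.6857     1.2571]
First solve x = (I − A)⁻¹ d = adj(I−A)·d / det(I−A); in particular x_2 = (0.30·210 + 0.55·190) / 0.4375 = 167.50 / 0.4375 ≈ 382.8571.
Intermediate flow from 2 to 2: z_22 = a_22 · x_2 = 0.15 × 167.50 / 0.4375 = 25.125 / 0.4375 ≈ 57.43.

z_22 = 57.43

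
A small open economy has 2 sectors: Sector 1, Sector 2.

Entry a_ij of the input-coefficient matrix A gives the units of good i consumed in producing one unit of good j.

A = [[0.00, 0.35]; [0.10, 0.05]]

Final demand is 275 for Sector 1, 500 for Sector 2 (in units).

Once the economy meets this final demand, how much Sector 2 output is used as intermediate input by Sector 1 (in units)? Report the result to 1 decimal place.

z_21 = 47.7

I − A =
  [   1.00    -0.35]
  [  -0.10     0.95]
det(I−A) = (1.00)(0.95) − (-0.35)(-0.10) = 0.9150
adj(I−A) = [[0.95, 0.35], [0.10, 1.00]]
(I − A)⁻¹ = adj(I−A) / det(I−A) ≈
  [   1.0383     0.3825]
  [   0.1093     1.0929]
First solve x = (I − A)⁻¹ d = adj(I−A)·d / det(I−A); in particular x_1 = (0.95·275 + 0.35·500) / 0.9150 = 436.25 / 0.9150 ≈ 476.776.
Intermediate flow from 2 to 1: z_21 = a_21 · x_1 = 0.10 × 436.25 / 0.9150 = 43.625 / 0.9150 ≈ 47.7.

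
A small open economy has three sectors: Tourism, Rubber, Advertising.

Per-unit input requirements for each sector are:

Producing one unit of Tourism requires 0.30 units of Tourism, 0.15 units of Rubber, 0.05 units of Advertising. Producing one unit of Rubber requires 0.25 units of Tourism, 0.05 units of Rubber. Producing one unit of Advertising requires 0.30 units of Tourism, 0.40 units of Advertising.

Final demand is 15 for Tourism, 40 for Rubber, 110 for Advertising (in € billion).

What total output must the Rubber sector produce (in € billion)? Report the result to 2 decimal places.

x_2 = 62.11

I − A =
  [   0.70    -0.25    -0.30]
  [  -0.15     0.95     0.00]
  [  -0.05     0.00     0.60]
Cofactors of I−A, C_ij = (−1)^(i+j)·(minor ij) (rows/columns in the sector order above):
  C_11 = (0.95)(0.60) − (0.00)(0.00) = 0.5700
  C_12 = −[(-0.15)(0.60) − (0.00)(-0.05)] = 0.0900
  C_13 = (-0.15)(0.00) − (0.95)(-0.05) = 0.0475
  C_21 = −[(-0.25)(0.60) − (-0.30)(0.00)] = 0.1500
  C_22 = (0.70)(0.60) − (-0.30)(-0.05) = 0.4050
  C_23 = −[(0.70)(0.00) − (-0.25)(-0.05)] = 0.0125
  C_31 = (-0.25)(0.00) − (-0.30)(0.95) = 0.2850
  C_32 = −[(0.70)(0.00) − (-0.30)(-0.15)] = 0.0450
  C_33 = (0.70)(0.95) − (-0.25)(-0.15) = 0.6275
det(I−A) = Σ_j (I−A)_1j·C_1j = (0.70)(0.5700) + (-0.25)(0.0900) + (-0.30)(0.0475) = 0.36225
adj(I−A) = Cᵀ =
  [ 0.5700   0.1500   0.2850]
  [ 0.0900   0.4050   0.0450]
  [ 0.0475   0.0125   0.6275]
(I − A)⁻¹ = adj(I−A) / det(I−A) ≈
  [   1.5735     0.4141     0.7867]
  [   0.2484     1.1180     0.1242]
  [   0.1311     0.0345     1.7322]
x = (I − A)⁻¹ d = adj(I−A)·d / det(I−A), with det(I−A) = 0.36225:
  x_1 = (0.5700·15 + 0.1500·40 + 0.2850·110) / 0.36225 = 45.90 / 0.36225 ≈ 126.71
  x_2 = (0.0900·15 + 0.4050·40 + 0.0450·110) / 0.36225 = 22.50 / 0.36225 ≈ 62.11
  x_3 = (0.0475·15 + 0.0125·40 + 0.6275·110) / 0.36225 = 70.2375 / 0.36225 ≈ 193.89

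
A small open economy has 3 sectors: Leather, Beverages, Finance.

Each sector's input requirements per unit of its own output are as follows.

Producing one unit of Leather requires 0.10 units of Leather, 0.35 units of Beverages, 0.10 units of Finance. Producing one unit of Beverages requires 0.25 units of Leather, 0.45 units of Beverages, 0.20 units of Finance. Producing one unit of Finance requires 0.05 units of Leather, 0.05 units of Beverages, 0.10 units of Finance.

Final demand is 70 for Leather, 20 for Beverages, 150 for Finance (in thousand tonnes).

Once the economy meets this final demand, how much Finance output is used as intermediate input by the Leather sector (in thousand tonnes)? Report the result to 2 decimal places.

z_31 = 12.75

I − A =
  [   0.90    -0.25    -0.05]
  [  -0.35     0.55    -0.05]
  [  -0.10    -0.20     0.90]
Cofactors of I−A, C_ij = (−1)^(i+j)·(minor ij) (rows/columns in the sector order above):
  C_11 = (0.55)(0.90) − (-0.05)(-0.20) = 0.4850
  C_12 = −[(-0.35)(0.90) − (-0.05)(-0.10)] = 0.3200
  C_13 = (-0.35)(-0.20) − (0.55)(-0.10) = 0.1250
  C_21 = −[(-0.25)(0.90) − (-0.05)(-0.20)] = 0.2350
  C_22 = (0.90)(0.90) − (-0.05)(-0.10) = 0.8050
  C_23 = −[(0.90)(-0.20) − (-0.25)(-0.10)] = 0.2050
  C_31 = (-0.25)(-0.05) − (-0.05)(0.55) = 0.0400
  C_32 = −[(0.90)(-0.05) − (-0.05)(-0.35)] = 0.0625
  C_33 = (0.90)(0.55) − (-0.25)(-0.35) = 0.4075
det(I−A) = Σ_j (I−A)_1j·C_1j = (0.90)(0.4850) + (-0.25)(0.3200) + (-0.05)(0.1250) = 0.35025
adj(I−A) = Cᵀ =
  [ 0.4850   0.2350   0.0400]
  [ 0.3200   0.8050   0.0625]
  [ 0.1250   0.2050   0.4075]
(I − A)⁻¹ = adj(I−A) / det(I−A) ≈
  [   1.3847     0.6709     0.1142]
  [   0.9136     2.2984     0.1784]
  [   0.3569     0.5853     1.1635]
First solve x = (I − A)⁻¹ d = adj(I−A)·d / det(I−A); in particular x_1 = (0.4850·70 + 0.2350·20 + 0.0400·150) / 0.35025 = 44.65 / 0.35025 ≈ 127.4804.
Intermediate flow from 3 to 1: z_31 = a_31 · x_1 = 0.10 × 44.65 / 0.35025 = 4.465 / 0.35025 ≈ 12.75.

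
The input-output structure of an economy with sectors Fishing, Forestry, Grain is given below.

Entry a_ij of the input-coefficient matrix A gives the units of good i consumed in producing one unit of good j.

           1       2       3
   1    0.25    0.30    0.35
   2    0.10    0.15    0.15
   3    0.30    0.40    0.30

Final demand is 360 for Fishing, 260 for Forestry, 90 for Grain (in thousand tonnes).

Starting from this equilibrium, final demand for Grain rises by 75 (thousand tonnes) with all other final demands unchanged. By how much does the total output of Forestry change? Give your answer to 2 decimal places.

I − A =
  [   0.75    -0.30    -0.35]
  [  -0.10     0.85    -0.15]
  [  -0.30    -0.40     0.70]
Cofactors of I−A, C_ij = (−1)^(i+j)·(minor ij) (rows/columns in the sector order above):
  C_11 = (0.85)(0.70) − (-0.15)(-0.40) = 0.5350
  C_12 = −[(-0.10)(0.70) − (-0.15)(-0.30)] = 0.1150
  C_13 = (-0.10)(-0.40) − (0.85)(-0.30) = 0.2950
  C_21 = −[(-0.30)(0.70) − (-0.35)(-0.40)] = 0.3500
  C_22 = (0.75)(0.70) − (-0.35)(-0.30) = 0.4200
  C_23 = −[(0.75)(-0.40) − (-0.30)(-0.30)] = 0.3900
  C_31 = (-0.30)(-0.15) − (-0.35)(0.85) = 0.3425
  C_32 = −[(0.75)(-0.15) − (-0.35)(-0.10)] = 0.1475
  C_33 = (0.75)(0.85) − (-0.30)(-0.10) = 0.6075
det(I−A) = Σ_j (I−A)_1j·C_1j = (0.75)(0.5350) + (-0.30)(0.1150) + (-0.35)(0.2950) = 0.2635
adj(I−A) = Cᵀ =
  [ 0.5350   0.3500   0.3425]
  [ 0.1150   0.4200   0.1475]
  [ 0.2950   0.3900   0.6075]
(I − A)⁻¹ = adj(I−A) / det(I−A) ≈
  [   2.0304     1.3283     1.2998]
  [   0.4364     1.5939     0.5598]
  [   1.1195     1.4801     2.3055]
Δx = (I − A)⁻¹ Δd with Δd having +75 in the Grain component and 0 elsewhere.
So Δx_2 = L_23 · (+75), where L_23 = adj(I−A)_23 / det(I−A) = 0.1475 / 0.2635.
Δx_2 = 0.1475 × (+75) / 0.2635 = 11.0625 / 0.2635 ≈ 41.98.

Δx_2 = 41.98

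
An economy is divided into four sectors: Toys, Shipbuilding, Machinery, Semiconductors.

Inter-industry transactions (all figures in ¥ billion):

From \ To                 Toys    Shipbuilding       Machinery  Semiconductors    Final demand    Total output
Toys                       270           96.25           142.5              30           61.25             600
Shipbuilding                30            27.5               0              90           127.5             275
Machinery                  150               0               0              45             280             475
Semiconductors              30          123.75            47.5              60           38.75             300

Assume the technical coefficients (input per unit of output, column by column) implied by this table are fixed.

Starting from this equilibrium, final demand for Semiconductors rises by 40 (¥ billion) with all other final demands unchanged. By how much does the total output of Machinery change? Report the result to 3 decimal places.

Δx_3 = 20.334

Technical coefficients a_ij = z_ij / X_j:
  a_11 = 270/600 = 0.45, a_21 = 30/600 = 0.05, a_31 = 150/600 = 0.25, a_41 = 30/600 = 0.05
  a_12 = 96.25/275 = 0.35, a_22 = 27.5/275 = 0.10, a_32 = 0/275 = 0.00, a_42 = 123.75/275 = 0.45
  a_13 = 142.5/475 = 0.30, a_23 = 0/475 = 0.00, a_33 = 0/475 = 0.00, a_43 = 47.5/475 = 0.10
  a_14 = 30/300 = 0.10, a_24 = 90/300 = 0.30, a_34 = 45/300 = 0.15, a_44 = 60/300 = 0.20
I − A =
  [   0.55    -0.35    -0.30    -0.10]
  [  -0.05     0.90     0.00    -0.30]
  [  -0.25     0.00     1.00    -0.15]
  [  -0.05    -0.45    -0.10     0.80]
Compute the cofactors C_ij = (−1)^(i+j)·(3×3 minor ij) of I−A; the adjugate is their transpose:
adj(I−A) = Cᵀ =
  [ 0.571500   0.340000   0.195000   0.235500]
  [ 0.061750   0.362000   0.033500   0.149750]
  [ 0.156375   0.121000   0.295750   0.120375]
  [ 0.090000   0.240000   0.068000   0.410000]
det(I−A) = Σ_j (I−A)_1j·C_1j = (0.55)(0.571500) + (-0.35)(0.061750) + (-0.30)(0.156375) + (-0.10)(0.090000) = 0.2368
(I − A)⁻¹ = adj(I−A) / det(I−A) ≈
  [   2.4134     1.4358     0.8235     0.9945]
  [   0.2608     1.5287     0.1415     0.6324]
  [   0.6604     0.5110     1.2489     0.5083]
  [   0.3801     1.0135     0.2872     1.7314]
Δx = (I − A)⁻¹ Δd with Δd having +40 in the Semiconductors component and 0 elsewhere.
So Δx_3 = L_34 · (+40), where L_34 = adj(I−A)_34 / det(I−A) = 0.120375 / 0.2368.
Δx_3 = 0.120375 × (+40) / 0.2368 = 4.815 / 0.2368 ≈ 20.334.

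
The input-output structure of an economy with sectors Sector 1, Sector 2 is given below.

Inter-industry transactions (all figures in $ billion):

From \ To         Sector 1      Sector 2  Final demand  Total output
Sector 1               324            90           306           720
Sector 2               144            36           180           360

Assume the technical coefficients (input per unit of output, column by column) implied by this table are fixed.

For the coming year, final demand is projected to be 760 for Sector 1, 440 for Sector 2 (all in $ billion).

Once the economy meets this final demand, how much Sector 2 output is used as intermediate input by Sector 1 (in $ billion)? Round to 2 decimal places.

Technical coefficients a_ij = z_ij / X_j:
  a_11 = 324/720 = 0.45, a_21 = 144/720 = 0.20
  a_12 = 90/360 = 0.25, a_22 = 36/360 = 0.10
I − A =
  [   0.55    -0.25]
  [  -0.20     0.90]
det(I−A) = (0.55)(0.90) − (-0.25)(-0.20) = 0.4450
adj(I−A) = [[0.90, 0.25], [0.20, 0.55]]
(I − A)⁻¹ = adj(I−A) / det(I−A) ≈
  [   2.0225     0.5618]
  [   0.4494     1.2360]
First solve x = (I − A)⁻¹ d = adj(I−A)·d / det(I−A); in particular x_1 = (0.90·760 + 0.25·440) / 0.4450 = 794.00 / 0.4450 ≈ 1784.2697.
Intermediate flow from 2 to 1: z_21 = a_21 · x_1 = 0.20 × 794.00 / 0.4450 = 158.80 / 0.4450 ≈ 356.85.

z_21 = 356.85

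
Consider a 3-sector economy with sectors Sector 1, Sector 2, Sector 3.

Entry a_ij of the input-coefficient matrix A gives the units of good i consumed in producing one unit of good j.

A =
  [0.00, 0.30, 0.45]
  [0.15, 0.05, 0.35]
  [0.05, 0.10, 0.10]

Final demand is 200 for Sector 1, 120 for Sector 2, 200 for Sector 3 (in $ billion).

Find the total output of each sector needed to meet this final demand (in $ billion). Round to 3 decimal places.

x_1 = 413.202, x_2 = 293.919, x_3 = 277.835

I − A =
  [   1.00    -0.30    -0.45]
  [  -0.15     0.95    -0.35]
  [  -0.05    -0.10     0.90]
Cofactors of I−A, C_ij = (−1)^(i+j)·(minor ij) (rows/columns in the sector order above):
  C_11 = (0.95)(0.90) − (-0.35)(-0.10) = 0.8200
  C_12 = −[(-0.15)(0.90) − (-0.35)(-0.05)] = 0.1525
  C_13 = (-0.15)(-0.10) − (0.95)(-0.05) = 0.0625
  C_21 = −[(-0.30)(0.90) − (-0.45)(-0.10)] = 0.3150
  C_22 = (1.00)(0.90) − (-0.45)(-0.05) = 0.8775
  C_23 = −[(1.00)(-0.10) − (-0.30)(-0.05)] = 0.1150
  C_31 = (-0.30)(-0.35) − (-0.45)(0.95) = 0.5325
  C_32 = −[(1.00)(-0.35) − (-0.45)(-0.15)] = 0.4175
  C_33 = (1.00)(0.95) − (-0.30)(-0.15) = 0.9050
det(I−A) = Σ_j (I−A)_1j·C_1j = (1.00)(0.8200) + (-0.30)(0.1525) + (-0.45)(0.0625) = 0.746125
adj(I−A) = Cᵀ =
  [ 0.8200   0.3150   0.5325]
  [ 0.1525   0.8775   0.4175]
  [ 0.0625   0.1150   0.9050]
(I − A)⁻¹ = adj(I−A) / det(I−A) ≈
  [   1.0990     0.4222     0.7137]
  [   0.2044     1.1761     0.5596]
  [   0.0838     0.1541     1.2129]
x = (I − A)⁻¹ d = adj(I−A)·d / det(I−A), with det(I−A) = 0.746125:
  x_1 = (0.8200·200 + 0.3150·120 + 0.5325·200) / 0.746125 = 308.30 / 0.746125 ≈ 413.202
  x_2 = (0.1525·200 + 0.8775·120 + 0.4175·200) / 0.746125 = 219.30 / 0.746125 ≈ 293.919
  x_3 = (0.0625·200 + 0.1150·120 + 0.9050·200) / 0.746125 = 207.30 / 0.746125 ≈ 277.835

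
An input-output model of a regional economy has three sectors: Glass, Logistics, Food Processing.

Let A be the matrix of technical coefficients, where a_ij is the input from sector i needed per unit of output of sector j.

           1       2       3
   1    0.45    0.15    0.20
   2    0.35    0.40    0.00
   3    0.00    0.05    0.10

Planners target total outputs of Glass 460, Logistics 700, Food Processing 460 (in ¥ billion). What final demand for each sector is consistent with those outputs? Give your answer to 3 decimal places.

I − A =
  [   0.55    -0.15    -0.20]
  [  -0.35     0.60     0.00]
  [   0.00    -0.05     0.90]
d = (I − A) x:
  d_1 = (+0.55)·460 + (-0.15)·700 + (-0.20)·460 = 56.000
  d_2 = (-0.35)·460 + (+0.60)·700 + (+0.00)·460 = 259.000
  d_3 = (+0.00)·460 + (-0.05)·700 + (+0.90)·460 = 379.000

d_1 = 56.000, d_2 = 259.000, d_3 = 379.000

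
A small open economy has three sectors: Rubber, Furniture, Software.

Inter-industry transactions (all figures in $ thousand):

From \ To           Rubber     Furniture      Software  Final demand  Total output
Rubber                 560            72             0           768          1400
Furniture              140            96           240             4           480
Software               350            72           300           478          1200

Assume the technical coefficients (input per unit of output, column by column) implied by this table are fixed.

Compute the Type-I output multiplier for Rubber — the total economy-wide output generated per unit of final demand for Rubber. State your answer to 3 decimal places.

m_1 = 2.815

Technical coefficients a_ij = z_ij / X_j:
  a_11 = 560/1400 = 0.40, a_21 = 140/1400 = 0.10, a_31 = 350/1400 = 0.25
  a_12 = 72/480 = 0.15, a_22 = 96/480 = 0.20, a_32 = 72/480 = 0.15
  a_13 = 0/1200 = 0.00, a_23 = 240/1200 = 0.20, a_33 = 300/1200 = 0.25
I − A =
  [   0.60    -0.15     0.00]
  [  -0.10     0.80    -0.20]
  [  -0.25    -0.15     0.75]
Cofactors of I−A, C_ij = (−1)^(i+j)·(minor ij) (rows/columns in the sector order above):
  C_11 = (0.80)(0.75) − (-0.20)(-0.15) = 0.5700
  C_12 = −[(-0.10)(0.75) − (-0.20)(-0.25)] = 0.1250
  C_13 = (-0.10)(-0.15) − (0.80)(-0.25) = 0.2150
  C_21 = −[(-0.15)(0.75) − (0.00)(-0.15)] = 0.1125
  C_22 = (0.60)(0.75) − (0.00)(-0.25) = 0.4500
  C_23 = −[(0.60)(-0.15) − (-0.15)(-0.25)] = 0.1275
  C_31 = (-0.15)(-0.20) − (0.00)(0.80) = 0.0300
  C_32 = −[(0.60)(-0.20) − (0.00)(-0.10)] = 0.1200
  C_33 = (0.60)(0.80) − (-0.15)(-0.10) = 0.4650
det(I−A) = Σ_j (I−A)_1j·C_1j = (0.60)(0.5700) + (-0.15)(0.1250) + (0.00)(0.2150) = 0.32325
adj(I−A) = Cᵀ =
  [ 0.5700   0.1125   0.0300]
  [ 0.1250   0.4500   0.1200]
  [ 0.2150   0.1275   0.4650]
(I − A)⁻¹ = adj(I−A) / det(I−A) ≈
  [   1.7633     0.3480     0.0928]
  [   0.3867     1.3921     0.3712]
  [   0.6651     0.3944     1.4385]
The output multiplier for sector j is the column-j sum of the Leontief inverse (I − A)⁻¹ = adj(I−A) / det(I−A).
Column 1 of adj(I−A): (0.5700, 0.1250, 0.2150); det(I−A) = 0.32325.
m_1 = (0.5700 + 0.1250 + 0.2150) / 0.32325 = 0.91 / 0.32325 ≈ 2.815.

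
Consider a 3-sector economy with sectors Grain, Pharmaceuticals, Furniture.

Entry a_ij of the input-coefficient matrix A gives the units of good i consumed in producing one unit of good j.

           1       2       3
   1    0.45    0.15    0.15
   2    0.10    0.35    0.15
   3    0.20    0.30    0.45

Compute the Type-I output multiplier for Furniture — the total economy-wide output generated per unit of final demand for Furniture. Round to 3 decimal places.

m_3 = 4.144

I − A =
  [   0.55    -0.15    -0.15]
  [  -0.10     0.65    -0.15]
  [  -0.20    -0.30     0.55]
Cofactors of I−A, C_ij = (−1)^(i+j)·(minor ij) (rows/columns in the sector order above):
  C_11 = (0.65)(0.55) − (-0.15)(-0.30) = 0.3125
  C_12 = −[(-0.10)(0.55) − (-0.15)(-0.20)] = 0.0850
  C_13 = (-0.10)(-0.30) − (0.65)(-0.20) = 0.1600
  C_21 = −[(-0.15)(0.55) − (-0.15)(-0.30)] = 0.1275
  C_22 = (0.55)(0.55) − (-0.15)(-0.20) = 0.2725
  C_23 = −[(0.55)(-0.30) − (-0.15)(-0.20)] = 0.1950
  C_31 = (-0.15)(-0.15) − (-0.15)(0.65) = 0.1200
  C_32 = −[(0.55)(-0.15) − (-0.15)(-0.10)] = 0.0975
  C_33 = (0.55)(0.65) − (-0.15)(-0.10) = 0.3425
det(I−A) = Σ_j (I−A)_1j·C_1j = (0.55)(0.3125) + (-0.15)(0.0850) + (-0.15)(0.1600) = 0.135125
adj(I−A) = Cᵀ =
  [ 0.3125   0.1275   0.1200]
  [ 0.0850   0.2725   0.0975]
  [ 0.1600   0.1950   0.3425]
(I − A)⁻¹ = adj(I−A) / det(I−A) ≈
  [   2.3127     0.9436     0.8881]
  [   0.6290     2.0167     0.7216]
  [   1.1841     1.4431     2.5347]
The output multiplier for sector j is the column-j sum of the Leontief inverse (I − A)⁻¹ = adj(I−A) / det(I−A).
Column 3 of adj(I−A): (0.1200, 0.0975, 0.3425); det(I−A) = 0.135125.
m_3 = (0.1200 + 0.0975 + 0.3425) / 0.135125 = 0.56 / 0.135125 ≈ 4.144.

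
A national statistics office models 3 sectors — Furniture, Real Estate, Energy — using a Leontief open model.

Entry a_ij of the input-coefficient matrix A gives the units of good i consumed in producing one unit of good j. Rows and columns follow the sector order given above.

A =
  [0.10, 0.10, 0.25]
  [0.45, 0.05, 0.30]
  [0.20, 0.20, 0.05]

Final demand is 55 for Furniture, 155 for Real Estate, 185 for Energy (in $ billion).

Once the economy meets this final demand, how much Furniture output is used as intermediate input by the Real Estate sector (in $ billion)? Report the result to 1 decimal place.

z_FR = 34.8

I − A =
  [   0.90    -0.10    -0.25]
  [  -0.45     0.95    -0.30]
  [  -0.20    -0.20     0.95]
Cofactors of I−A, C_ij = (−1)^(i+j)·(minor ij) (rows/columns in the sector order above):
  C_11 = (0.95)(0.95) − (-0.30)(-0.20) = 0.8425
  C_12 = −[(-0.45)(0.95) − (-0.30)(-0.20)] = 0.4875
  C_13 = (-0.45)(-0.20) − (0.95)(-0.20) = 0.2800
  C_21 = −[(-0.10)(0.95) − (-0.25)(-0.20)] = 0.1450
  C_22 = (0.90)(0.95) − (-0.25)(-0.20) = 0.8050
  C_23 = −[(0.90)(-0.20) − (-0.10)(-0.20)] = 0.2000
  C_31 = (-0.10)(-0.30) − (-0.25)(0.95) = 0.2675
  C_32 = −[(0.90)(-0.30) − (-0.25)(-0.45)] = 0.3825
  C_33 = (0.90)(0.95) − (-0.10)(-0.45) = 0.8100
det(I−A) = Σ_j (I−A)_1j·C_1j = (0.90)(0.8425) + (-0.10)(0.4875) + (-0.25)(0.2800) = 0.6395
adj(I−A) = Cᵀ =
  [ 0.8425   0.1450   0.2675]
  [ 0.4875   0.8050   0.3825]
  [ 0.2800   0.2000   0.8100]
(I − A)⁻¹ = adj(I−A) / det(I−A) ≈
  [   1.3174     0.2267     0.4183]
  [   0.7623     1.2588     0.5981]
  [   0.4378     0.3127     1.2666]
First solve x = (I − A)⁻¹ d = adj(I−A)·d / det(I−A); in particular x_R = (0.4875·55 + 0.8050·155 + 0.3825·185) / 0.6395 = 222.35 / 0.6395 ≈ 347.694.
Intermediate flow from F to R: z_FR = a_FR · x_R = 0.10 × 222.35 / 0.6395 = 22.235 / 0.6395 ≈ 34.8.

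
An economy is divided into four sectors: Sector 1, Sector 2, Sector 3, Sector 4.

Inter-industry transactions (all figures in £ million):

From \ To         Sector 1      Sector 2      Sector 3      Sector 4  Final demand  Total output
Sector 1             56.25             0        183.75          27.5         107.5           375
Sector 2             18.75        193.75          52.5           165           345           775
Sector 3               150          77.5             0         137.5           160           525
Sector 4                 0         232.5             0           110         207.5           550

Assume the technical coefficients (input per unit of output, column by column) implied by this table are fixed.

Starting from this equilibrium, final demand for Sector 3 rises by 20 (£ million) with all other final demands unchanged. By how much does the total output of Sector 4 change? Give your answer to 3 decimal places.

Δx_4 = 1.783

Technical coefficients a_ij = z_ij / X_j:
  a_11 = 56.25/375 = 0.15, a_21 = 18.75/375 = 0.05, a_31 = 150/375 = 0.40, a_41 = 0/375 = 0.00
  a_12 = 0/775 = 0.00, a_22 = 193.75/775 = 0.25, a_32 = 77.5/775 = 0.10, a_42 = 232.5/775 = 0.30
  a_13 = 183.75/525 = 0.35, a_23 = 52.5/525 = 0.10, a_33 = 0/525 = 0.00, a_43 = 0/525 = 0.00
  a_14 = 27.5/550 = 0.05, a_24 = 165/550 = 0.30, a_34 = 137.5/550 = 0.25, a_44 = 110/550 = 0.20
I − A =
  [   0.85     0.00    -0.35    -0.05]
  [  -0.05     0.75    -0.10    -0.30]
  [  -0.40    -0.10     1.00    -0.25]
  [   0.00    -0.30     0.00     0.80]
Compute the cofactors C_ij = (−1)^(i+j)·(3×3 minor ij) of I−A; the adjugate is their transpose:
adj(I−A) = Cᵀ =
  [ 0.494500   0.069250   0.180000   0.113125]
  [ 0.072000   0.568000   0.082000   0.243125]
  [ 0.211750   0.137750   0.432750   0.200125]
  [ 0.027000   0.213000   0.030750   0.522250]
det(I−A) = Σ_j (I−A)_1j·C_1j = (0.85)(0.494500) + (0.00)(0.072000) + (-0.35)(0.211750) + (-0.05)(0.027000) = 0.3448625
(I − A)⁻¹ = adj(I−A) / det(I−A) ≈
  [   1.4339     0.2008     0.5219     0.3280]
  [   0.2088     1.6470     0.2378     0.7050]
  [   0.6140     0.3994     1.2548     0.5803]
  [   0.0783     0.6176     0.0892     1.5144]
Δx = (I − A)⁻¹ Δd with Δd having +20 in the Sector 3 component and 0 elsewhere.
So Δx_4 = L_43 · (+20), where L_43 = adj(I−A)_43 / det(I−A) = 0.030750 / 0.3448625.
Δx_4 = 0.030750 × (+20) / 0.3448625 = 0.615 / 0.3448625 ≈ 1.783.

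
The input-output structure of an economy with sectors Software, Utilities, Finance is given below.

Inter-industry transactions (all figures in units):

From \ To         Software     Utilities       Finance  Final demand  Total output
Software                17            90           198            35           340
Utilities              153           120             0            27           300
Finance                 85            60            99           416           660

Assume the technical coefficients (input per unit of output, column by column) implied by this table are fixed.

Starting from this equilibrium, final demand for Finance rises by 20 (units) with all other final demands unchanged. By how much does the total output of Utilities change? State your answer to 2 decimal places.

Δx_U = 9.07

Technical coefficients a_ij = z_ij / X_j:
  a_SS = 17/340 = 0.05, a_US = 153/340 = 0.45, a_FS = 85/340 = 0.25
  a_SU = 90/300 = 0.30, a_UU = 120/300 = 0.40, a_FU = 60/300 = 0.20
  a_SF = 198/660 = 0.30, a_UF = 0/660 = 0.00, a_FF = 99/660 = 0.15
I − A =
  [   0.95    -0.30    -0.30]
  [  -0.45     0.60     0.00]
  [  -0.25    -0.20     0.85]
Cofactors of I−A, C_ij = (−1)^(i+j)·(minor ij) (rows/columns in the sector order above):
  C_11 = (0.60)(0.85) − (0.00)(-0.20) = 0.5100
  C_12 = −[(-0.45)(0.85) − (0.00)(-0.25)] = 0.3825
  C_13 = (-0.45)(-0.20) − (0.60)(-0.25) = 0.2400
  C_21 = −[(-0.30)(0.85) − (-0.30)(-0.20)] = 0.3150
  C_22 = (0.95)(0.85) − (-0.30)(-0.25) = 0.7325
  C_23 = −[(0.95)(-0.20) − (-0.30)(-0.25)] = 0.2650
  C_31 = (-0.30)(0.00) − (-0.30)(0.60) = 0.1800
  C_32 = −[(0.95)(0.00) − (-0.30)(-0.45)] = 0.1350
  C_33 = (0.95)(0.60) − (-0.30)(-0.45) = 0.4350
det(I−A) = Σ_j (I−A)_1j·C_1j = (0.95)(0.5100) + (-0.30)(0.3825) + (-0.30)(0.2400) = 0.29775
adj(I−A) = Cᵀ =
  [ 0.5100   0.3150   0.1800]
  [ 0.3825   0.7325   0.1350]
  [ 0.2400   0.2650   0.4350]
(I − A)⁻¹ = adj(I−A) / det(I−A) ≈
  [   1.7128     1.0579     0.6045]
  [   1.2846     2.4601     0.4534]
  [   0.8060     0.8900     1.4610]
Δx = (I − A)⁻¹ Δd with Δd having +20 in the Finance component and 0 elsewhere.
So Δx_U = L_UF · (+20), where L_UF = adj(I−A)_UF / det(I−A) = 0.1350 / 0.29775.
Δx_U = 0.1350 × (+20) / 0.29775 = 2.70 / 0.29775 ≈ 9.07.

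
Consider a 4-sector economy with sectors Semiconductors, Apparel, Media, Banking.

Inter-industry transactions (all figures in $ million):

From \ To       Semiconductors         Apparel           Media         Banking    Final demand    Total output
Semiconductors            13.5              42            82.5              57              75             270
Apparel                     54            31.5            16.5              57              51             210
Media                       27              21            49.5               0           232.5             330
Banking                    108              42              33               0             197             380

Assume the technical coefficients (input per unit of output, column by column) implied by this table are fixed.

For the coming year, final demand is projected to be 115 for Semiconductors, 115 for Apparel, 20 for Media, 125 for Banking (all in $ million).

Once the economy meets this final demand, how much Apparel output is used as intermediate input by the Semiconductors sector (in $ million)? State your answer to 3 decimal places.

z_AS = 47.486

Technical coefficients a_ij = z_ij / X_j:
  a_SS = 13.5/270 = 0.05, a_AS = 54/270 = 0.20, a_MS = 27/270 = 0.10, a_BS = 108/270 = 0.40
  a_SA = 42/210 = 0.20, a_AA = 31.5/210 = 0.15, a_MA = 21/210 = 0.10, a_BA = 42/210 = 0.20
  a_SM = 82.5/330 = 0.25, a_AM = 16.5/330 = 0.05, a_MM = 49.5/330 = 0.15, a_BM = 33/330 = 0.10
  a_SB = 57/380 = 0.15, a_AB = 57/380 = 0.15, a_MB = 0/380 = 0.00, a_BB = 0/380 = 0.00
I − A =
  [   0.95    -0.20    -0.25    -0.15]
  [  -0.20     0.85    -0.05    -0.15]
  [  -0.10    -0.10     0.85     0.00]
  [  -0.40    -0.20    -0.10     1.00]
Compute the cofactors C_ij = (−1)^(i+j)·(3×3 minor ij) of I−A; the adjugate is their transpose:
adj(I−A) = Cᵀ =
  [ 0.690500   0.222000   0.232250   0.136875]
  [ 0.227500   0.730000   0.126750   0.143625]
  [ 0.108000   0.112000   0.670000   0.033000]
  [ 0.332500   0.246000   0.185250   0.620375]
det(I−A) = Σ_j (I−A)_1j·C_1j = (0.95)(0.690500) + (-0.20)(0.227500) + (-0.25)(0.108000) + (-0.15)(0.332500) = 0.5336
(I − A)⁻¹ = adj(I−A) / det(I−A) ≈
  [   1.2940     0.4160     0.4353     0.2565]
  [   0.4263     1.3681     0.2375     0.2692]
  [   0.2024     0.2099     1.2556     0.0618]
  [   0.6231     0.4610     0.3472     1.1626]
First solve x = (I − A)⁻¹ d = adj(I−A)·d / det(I−A); in particular x_S = (0.690500·115 + 0.222000·115 + 0.232250·20 + 0.136875·125) / 0.5336 = 126.691875 / 0.5336 ≈ 237.42855.
Intermediate flow from A to S: z_AS = a_AS · x_S = 0.20 × 126.691875 / 0.5336 = 25.338375 / 0.5336 ≈ 47.486.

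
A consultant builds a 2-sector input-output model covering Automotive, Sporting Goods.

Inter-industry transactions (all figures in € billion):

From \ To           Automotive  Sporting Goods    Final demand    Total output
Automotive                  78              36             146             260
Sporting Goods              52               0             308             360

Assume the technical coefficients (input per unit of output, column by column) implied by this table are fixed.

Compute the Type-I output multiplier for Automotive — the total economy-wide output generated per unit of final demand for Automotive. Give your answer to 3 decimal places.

m_A = 1.765

Technical coefficients a_ij = z_ij / X_j:
  a_AA = 78/260 = 0.30, a_SA = 52/260 = 0.20
  a_AS = 36/360 = 0.10, a_SS = 0/360 = 0.00
I − A =
  [   0.70    -0.10]
  [  -0.20     1.00]
det(I−A) = (0.70)(1.00) − (-0.10)(-0.20) = 0.6800
adj(I−A) = [[1.00, 0.10], [0.20, 0.70]]
(I − A)⁻¹ = adj(I−A) / det(I−A) ≈
  [   1.4706     0.1471]
  [   0.2941     1.0294]
The output multiplier for sector j is the column-j sum of the Leontief inverse (I − A)⁻¹ = adj(I−A) / det(I−A).
Column A of adj(I−A): (1.00, 0.20); det(I−A) = 0.6800.
m_A = (1.00 + 0.20) / 0.6800 = 1.20 / 0.6800 ≈ 1.765.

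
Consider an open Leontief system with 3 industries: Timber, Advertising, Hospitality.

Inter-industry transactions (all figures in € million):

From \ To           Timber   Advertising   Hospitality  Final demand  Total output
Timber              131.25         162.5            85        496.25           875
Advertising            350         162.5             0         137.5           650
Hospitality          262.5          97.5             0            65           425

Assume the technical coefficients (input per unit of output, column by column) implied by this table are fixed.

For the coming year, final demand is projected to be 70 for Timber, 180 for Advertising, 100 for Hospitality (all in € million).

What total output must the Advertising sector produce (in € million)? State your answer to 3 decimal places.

Technical coefficients a_ij = z_ij / X_j:
  a_11 = 131.25/875 = 0.15, a_21 = 350/875 = 0.40, a_31 = 262.5/875 = 0.30
  a_12 = 162.5/650 = 0.25, a_22 = 162.5/650 = 0.25, a_32 = 97.5/650 = 0.15
  a_13 = 85/425 = 0.20, a_23 = 0/425 = 0.00, a_33 = 0/425 = 0.00
I − A =
  [   0.85    -0.25    -0.20]
  [  -0.40     0.75     0.00]
  [  -0.30    -0.15     1.00]
Cofactors of I−A, C_ij = (−1)^(i+j)·(minor ij) (rows/columns in the sector order above):
  C_11 = (0.75)(1.00) − (0.00)(-0.15) = 0.7500
  C_12 = −[(-0.40)(1.00) − (0.00)(-0.30)] = 0.4000
  C_13 = (-0.40)(-0.15) − (0.75)(-0.30) = 0.2850
  C_21 = −[(-0.25)(1.00) − (-0.20)(-0.15)] = 0.2800
  C_22 = (0.85)(1.00) − (-0.20)(-0.30) = 0.7900
  C_23 = −[(0.85)(-0.15) − (-0.25)(-0.30)] = 0.2025
  C_31 = (-0.25)(0.00) − (-0.20)(0.75) = 0.1500
  C_32 = −[(0.85)(0.00) − (-0.20)(-0.40)] = 0.0800
  C_33 = (0.85)(0.75) − (-0.25)(-0.40) = 0.5375
det(I−A) = Σ_j (I−A)_1j·C_1j = (0.85)(0.7500) + (-0.25)(0.4000) + (-0.20)(0.2850) = 0.4805
adj(I−A) = Cᵀ =
  [ 0.7500   0.2800   0.1500]
  [ 0.4000   0.7900   0.0800]
  [ 0.2850   0.2025   0.5375]
(I − A)⁻¹ = adj(I−A) / det(I−A) ≈
  [   1.5609     0.5827     0.3122]
  [   0.8325     1.6441     0.1665]
  [   0.5931     0.4214     1.1186]
x = (I − A)⁻¹ d = adj(I−A)·d / det(I−A), with det(I−A) = 0.4805:
  x_1 = (0.7500·70 + 0.2800·180 + 0.1500·100) / 0.4805 = 117.90 / 0.4805 ≈ 245.369
  x_2 = (0.4000·70 + 0.7900·180 + 0.0800·100) / 0.4805 = 178.20 / 0.4805 ≈ 370.864
  x_3 = (0.2850·70 + 0.2025·180 + 0.5375·100) / 0.4805 = 110.15 / 0.4805 ≈ 229.240

x_2 = 370.864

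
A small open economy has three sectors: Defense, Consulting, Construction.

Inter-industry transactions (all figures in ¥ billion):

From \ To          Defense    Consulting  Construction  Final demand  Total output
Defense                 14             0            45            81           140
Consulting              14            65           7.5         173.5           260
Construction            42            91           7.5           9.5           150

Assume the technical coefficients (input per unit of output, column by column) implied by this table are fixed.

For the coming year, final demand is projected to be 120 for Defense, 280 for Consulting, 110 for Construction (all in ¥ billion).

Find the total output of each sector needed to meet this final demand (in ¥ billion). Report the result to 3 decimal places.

x_1 = 251.233, x_2 = 430.411, x_3 = 353.699

Technical coefficients a_ij = z_ij / X_j:
  a_11 = 14/140 = 0.10, a_21 = 14/140 = 0.10, a_31 = 42/140 = 0.30
  a_12 = 0/260 = 0.00, a_22 = 65/260 = 0.25, a_32 = 91/260 = 0.35
  a_13 = 45/150 = 0.30, a_23 = 7.5/150 = 0.05, a_33 = 7.5/150 = 0.05
I − A =
  [   0.90     0.00    -0.30]
  [  -0.10     0.75    -0.05]
  [  -0.30    -0.35     0.95]
Cofactors of I−A, C_ij = (−1)^(i+j)·(minor ij) (rows/columns in the sector order above):
  C_11 = (0.75)(0.95) − (-0.05)(-0.35) = 0.6950
  C_12 = −[(-0.10)(0.95) − (-0.05)(-0.30)] = 0.1100
  C_13 = (-0.10)(-0.35) − (0.75)(-0.30) = 0.2600
  C_21 = −[(0.00)(0.95) − (-0.30)(-0.35)] = 0.1050
  C_22 = (0.90)(0.95) − (-0.30)(-0.30) = 0.7650
  C_23 = −[(0.90)(-0.35) − (0.00)(-0.30)] = 0.3150
  C_31 = (0.00)(-0.05) − (-0.30)(0.75) = 0.2250
  C_32 = −[(0.90)(-0.05) − (-0.30)(-0.10)] = 0.0750
  C_33 = (0.90)(0.75) − (0.00)(-0.10) = 0.6750
det(I−A) = Σ_j (I−A)_1j·C_1j = (0.90)(0.6950) + (0.00)(0.1100) + (-0.30)(0.2600) = 0.5475
adj(I−A) = Cᵀ =
  [ 0.6950   0.1050   0.2250]
  [ 0.1100   0.7650   0.0750]
  [ 0.2600   0.3150   0.6750]
(I − A)⁻¹ = adj(I−A) / det(I−A) ≈
  [   1.2694     0.1918     0.4110]
  [   0.2009     1.3973     0.1370]
  [   0.4749     0.5753     1.2329]
x = (I − A)⁻¹ d = adj(I−A)·d / det(I−A), with det(I−A) = 0.5475:
  x_1 = (0.6950·120 + 0.1050·280 + 0.2250·110) / 0.5475 = 137.55 / 0.5475 ≈ 251.233
  x_2 = (0.1100·120 + 0.7650·280 + 0.0750·110) / 0.5475 = 235.65 / 0.5475 ≈ 430.411
  x_3 = (0.2600·120 + 0.3150·280 + 0.6750·110) / 0.5475 = 193.65 / 0.5475 ≈ 353.699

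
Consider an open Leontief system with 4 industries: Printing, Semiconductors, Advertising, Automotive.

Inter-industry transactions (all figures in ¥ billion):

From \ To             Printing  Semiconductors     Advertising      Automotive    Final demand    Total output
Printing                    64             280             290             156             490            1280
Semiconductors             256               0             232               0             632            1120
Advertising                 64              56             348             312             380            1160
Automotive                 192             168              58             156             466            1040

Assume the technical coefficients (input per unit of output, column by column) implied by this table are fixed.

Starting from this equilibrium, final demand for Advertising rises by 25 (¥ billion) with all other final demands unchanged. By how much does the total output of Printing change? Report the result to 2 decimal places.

Δx_1 = 14.66

Technical coefficients a_ij = z_ij / X_j:
  a_11 = 64/1280 = 0.05, a_21 = 256/1280 = 0.20, a_31 = 64/1280 = 0.05, a_41 = 192/1280 = 0.15
  a_12 = 280/1120 = 0.25, a_22 = 0/1120 = 0.00, a_32 = 56/1120 = 0.05, a_42 = 168/1120 = 0.15
  a_13 = 290/1160 = 0.25, a_23 = 232/1160 = 0.20, a_33 = 348/1160 = 0.30, a_43 = 58/1160 = 0.05
  a_14 = 156/1040 = 0.15, a_24 = 0/1040 = 0.00, a_34 = 312/1040 = 0.30, a_44 = 156/1040 = 0.15
I − A =
  [   0.95    -0.25    -0.25    -0.15]
  [  -0.20     1.00    -0.20     0.00]
  [  -0.05    -0.05     0.70    -0.30]
  [  -0.15    -0.15    -0.05     0.85]
Compute the cofactors C_ij = (−1)^(i+j)·(3×3 minor ij) of I−A; the adjugate is their transpose:
adj(I−A) = Cᵀ =
  [ 0.5625   0.1830   0.2670   0.1935]
  [ 0.1335   0.5130   0.2010   0.0945]
  [ 0.1050   0.1050   0.7380   0.2790]
  [ 0.1290   0.1290   0.1260   0.6030]
det(I−A) = Σ_j (I−A)_1j·C_1j = (0.95)(0.5625) + (-0.25)(0.1335) + (-0.25)(0.1050) + (-0.15)(0.1290) = 0.4554
(I − A)⁻¹ = adj(I−A) / det(I−A) ≈
  [   1.2352     0.4018     0.5863     0.4249]
  [   0.2931     1.1265     0.4414     0.2075]
  [   0.2306     0.2306     1.6206     0.6126]
  [   0.2833     0.2833     0.2767     1.3241]
Δx = (I − A)⁻¹ Δd with Δd having +25 in the Advertising component and 0 elsewhere.
So Δx_1 = L_13 · (+25), where L_13 = adj(I−A)_13 / det(I−A) = 0.2670 / 0.4554.
Δx_1 = 0.2670 × (+25) / 0.4554 = 6.675 / 0.4554 ≈ 14.66.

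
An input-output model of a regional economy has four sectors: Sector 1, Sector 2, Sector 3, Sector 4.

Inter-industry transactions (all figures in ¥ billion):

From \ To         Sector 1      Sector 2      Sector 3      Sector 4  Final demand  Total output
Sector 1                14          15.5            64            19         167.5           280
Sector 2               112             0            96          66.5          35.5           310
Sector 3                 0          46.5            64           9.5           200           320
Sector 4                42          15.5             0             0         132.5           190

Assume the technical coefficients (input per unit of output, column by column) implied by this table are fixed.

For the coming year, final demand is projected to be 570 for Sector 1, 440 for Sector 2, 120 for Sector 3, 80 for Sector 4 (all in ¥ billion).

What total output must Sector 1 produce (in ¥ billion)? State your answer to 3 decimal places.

Technical coefficients a_ij = z_ij / X_j:
  a_11 = 14/280 = 0.05, a_21 = 112/280 = 0.40, a_31 = 0/280 = 0.00, a_41 = 42/280 = 0.15
  a_12 = 15.5/310 = 0.05, a_22 = 0/310 = 0.00, a_32 = 46.5/310 = 0.15, a_42 = 15.5/310 = 0.05
  a_13 = 64/320 = 0.20, a_23 = 96/320 = 0.30, a_33 = 64/320 = 0.20, a_43 = 0/320 = 0.00
  a_14 = 19/190 = 0.10, a_24 = 66.5/190 = 0.35, a_34 = 9.5/190 = 0.05, a_44 = 0/190 = 0.00
I − A =
  [   0.95    -0.05    -0.20    -0.10]
  [  -0.40     1.00    -0.30    -0.35]
  [   0.00    -0.15     0.80    -0.05]
  [  -0.15    -0.05     0.00     1.00]
Compute the cofactors C_ij = (−1)^(i+j)·(3×3 minor ij) of I−A; the adjugate is their transpose:
adj(I−A) = Cᵀ =
  [ 0.740250   0.074500   0.213000   0.110750]
  [ 0.364250   0.746500   0.371000   0.316250]
  [ 0.076375   0.143000   0.893750   0.102375]
  [ 0.129250   0.048500   0.050500   0.689250]
det(I−A) = Σ_j (I−A)_1j·C_1j = (0.95)(0.740250) + (-0.05)(0.364250) + (-0.20)(0.076375) + (-0.10)(0.129250) = 0.656825
(I − A)⁻¹ = adj(I−A) / det(I−A) ≈
  [   1.1270     0.1134     0.3243     0.1686]
  [   0.5546     1.1365     0.5648     0.4815]
  [   0.1163     0.2177     1.3607     0.1559]
  [   0.1968     0.0738     0.0769     1.0494]
x = (I − A)⁻¹ d = adj(I−A)·d / det(I−A), with det(I−A) = 0.656825:
  x_1 = (0.740250·570 + 0.074500·440 + 0.213000·120 + 0.110750·80) / 0.656825 = 489.1425 / 0.656825 ≈ 744.707
  x_2 = (0.364250·570 + 0.746500·440 + 0.371000·120 + 0.316250·80) / 0.656825 = 605.9025 / 0.656825 ≈ 922.472
  x_3 = (0.076375·570 + 0.143000·440 + 0.893750·120 + 0.102375·80) / 0.656825 = 221.89375 / 0.656825 ≈ 337.828
  x_4 = (0.129250·570 + 0.048500·440 + 0.050500·120 + 0.689250·80) / 0.656825 = 156.2125 / 0.656825 ≈ 237.830

x_1 = 744.707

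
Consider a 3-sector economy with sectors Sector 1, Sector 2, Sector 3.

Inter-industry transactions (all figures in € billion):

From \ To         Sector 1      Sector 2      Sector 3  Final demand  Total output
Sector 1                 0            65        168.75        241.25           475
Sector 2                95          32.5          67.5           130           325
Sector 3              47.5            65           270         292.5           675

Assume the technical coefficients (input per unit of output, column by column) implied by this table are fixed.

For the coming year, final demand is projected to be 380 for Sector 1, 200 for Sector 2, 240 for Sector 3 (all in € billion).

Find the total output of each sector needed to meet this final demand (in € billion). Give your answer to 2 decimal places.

Technical coefficients a_ij = z_ij / X_j:
  a_11 = 0/475 = 0.00, a_21 = 95/475 = 0.20, a_31 = 47.5/475 = 0.10
  a_12 = 65/325 = 0.20, a_22 = 32.5/325 = 0.10, a_32 = 65/325 = 0.20
  a_13 = 168.75/675 = 0.25, a_23 = 67.5/675 = 0.10, a_33 = 270/675 = 0.40
I − A =
  [   1.00    -0.20    -0.25]
  [  -0.20     0.90    -0.10]
  [  -0.10    -0.20     0.60]
Cofactors of I−A, C_ij = (−1)^(i+j)·(minor ij) (rows/columns in the sector order above):
  C_11 = (0.90)(0.60) − (-0.10)(-0.20) = 0.5200
  C_12 = −[(-0.20)(0.60) − (-0.10)(-0.10)] = 0.1300
  C_13 = (-0.20)(-0.20) − (0.90)(-0.10) = 0.1300
  C_21 = −[(-0.20)(0.60) − (-0.25)(-0.20)] = 0.1700
  C_22 = (1.00)(0.60) − (-0.25)(-0.10) = 0.5750
  C_23 = −[(1.00)(-0.20) − (-0.20)(-0.10)] = 0.2200
  C_31 = (-0.20)(-0.10) − (-0.25)(0.90) = 0.2450
  C_32 = −[(1.00)(-0.10) − (-0.25)(-0.20)] = 0.1500
  C_33 = (1.00)(0.90) − (-0.20)(-0.20) = 0.8600
det(I−A) = Σ_j (I−A)_1j·C_1j = (1.00)(0.5200) + (-0.20)(0.1300) + (-0.25)(0.1300) = 0.4615
adj(I−A) = Cᵀ =
  [ 0.5200   0.1700   0.2450]
  [ 0.1300   0.5750   0.1500]
  [ 0.1300   0.2200   0.8600]
(I − A)⁻¹ = adj(I−A) / det(I−A) ≈
  [   1.1268     0.3684     0.5309]
  [   0.2817     1.2459     0.3250]
  [   0.2817     0.4767     1.8635]
x = (I − A)⁻¹ d = adj(I−A)·d / det(I−A), with det(I−A) = 0.4615:
  x_1 = (0.5200·380 + 0.1700·200 + 0.2450·240) / 0.4615 = 290.40 / 0.4615 ≈ 629.25
  x_2 = (0.1300·380 + 0.5750·200 + 0.1500·240) / 0.4615 = 200.40 / 0.4615 ≈ 434.24
  x_3 = (0.1300·380 + 0.2200·200 + 0.8600·240) / 0.4615 = 299.80 / 0.4615 ≈ 649.62

x_1 = 629.25, x_2 = 434.24, x_3 = 649.62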